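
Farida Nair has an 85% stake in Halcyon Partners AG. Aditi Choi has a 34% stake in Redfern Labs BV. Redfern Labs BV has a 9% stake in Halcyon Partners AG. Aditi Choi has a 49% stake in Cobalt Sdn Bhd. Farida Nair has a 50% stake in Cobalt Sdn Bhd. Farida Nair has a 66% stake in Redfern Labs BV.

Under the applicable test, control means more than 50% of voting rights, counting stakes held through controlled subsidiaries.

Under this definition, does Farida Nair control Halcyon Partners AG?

Yes

Farida holds 66% of Redfern, so Farida controls Redfern.
Farida and Redfern together hold 85% + 9% = 94% of Halcyon, so Farida controls Halcyon.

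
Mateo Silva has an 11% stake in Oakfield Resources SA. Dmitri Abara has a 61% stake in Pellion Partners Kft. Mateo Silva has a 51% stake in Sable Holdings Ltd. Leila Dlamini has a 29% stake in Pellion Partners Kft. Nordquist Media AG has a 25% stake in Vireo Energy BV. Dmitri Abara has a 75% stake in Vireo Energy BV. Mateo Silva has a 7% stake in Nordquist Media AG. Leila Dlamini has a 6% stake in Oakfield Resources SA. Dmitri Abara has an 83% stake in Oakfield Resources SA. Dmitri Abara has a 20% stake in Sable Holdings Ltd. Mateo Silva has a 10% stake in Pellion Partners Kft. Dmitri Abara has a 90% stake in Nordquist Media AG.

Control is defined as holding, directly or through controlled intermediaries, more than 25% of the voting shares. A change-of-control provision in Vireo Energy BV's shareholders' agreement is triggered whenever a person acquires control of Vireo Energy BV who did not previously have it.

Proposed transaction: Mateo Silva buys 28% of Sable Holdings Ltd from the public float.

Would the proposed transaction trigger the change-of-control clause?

No

The purchase changes only Mateo's holdings, so Mateo is the only person who could newly come to control Vireo.
Mateo holds 51% of Sable, so Mateo controls Sable.
Neither Mateo nor any entity Mateo controls holds any voting interest in Vireo.
So before the transaction, Mateo does not control Vireo.
After the purchase, Mateo's direct stake in Sable rises to 51% + 28% = 79%.
Mateo holds 79% of Sable, so Mateo controls Sable.
After the transaction, neither Mateo nor any entity Mateo controls holds a voting interest in Vireo, so Mateo still does not control it.
No new person acquires control, so the clause is not triggered.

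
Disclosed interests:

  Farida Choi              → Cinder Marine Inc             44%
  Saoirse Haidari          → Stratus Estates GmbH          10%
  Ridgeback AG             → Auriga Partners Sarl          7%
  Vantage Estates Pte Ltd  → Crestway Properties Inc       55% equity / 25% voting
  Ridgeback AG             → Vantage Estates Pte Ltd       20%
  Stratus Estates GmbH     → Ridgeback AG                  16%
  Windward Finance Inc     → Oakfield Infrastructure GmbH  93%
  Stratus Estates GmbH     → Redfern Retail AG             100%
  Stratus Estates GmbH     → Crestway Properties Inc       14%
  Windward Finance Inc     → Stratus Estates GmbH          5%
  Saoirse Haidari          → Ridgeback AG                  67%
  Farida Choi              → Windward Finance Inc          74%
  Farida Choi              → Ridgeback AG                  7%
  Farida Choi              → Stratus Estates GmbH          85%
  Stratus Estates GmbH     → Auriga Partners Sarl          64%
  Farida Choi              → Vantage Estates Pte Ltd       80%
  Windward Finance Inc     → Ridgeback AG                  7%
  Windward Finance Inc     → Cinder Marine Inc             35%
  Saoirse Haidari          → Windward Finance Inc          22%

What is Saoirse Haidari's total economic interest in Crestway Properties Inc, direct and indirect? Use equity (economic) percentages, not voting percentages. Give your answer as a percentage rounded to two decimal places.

9.29%

Saoirse reaches Crestway along 6 paths.
Via Windward → Ridgeback → Vantage: 22% × 7% × 20% × 55% = 0.1694%.
Via Ridgeback → Vantage: 67% × 20% × 55% = 7.37%.
Via Stratus → Ridgeback → Vantage: 10% × 16% × 20% × 55% = 0.176%.
Via Windward → Stratus → Ridgeback → Vantage: 22% × 5% × 16% × 20% × 55% = 0.01936%.
Via Stratus: 10% × 14% = 1.4%.
Via Windward → Stratus: 22% × 5% × 14% = 0.154%.
Total: 0.1694% + 7.37% + 0.176% + 0.01936% + 1.4% + 0.154% = 9.28876%.
Rounded: 9.29%.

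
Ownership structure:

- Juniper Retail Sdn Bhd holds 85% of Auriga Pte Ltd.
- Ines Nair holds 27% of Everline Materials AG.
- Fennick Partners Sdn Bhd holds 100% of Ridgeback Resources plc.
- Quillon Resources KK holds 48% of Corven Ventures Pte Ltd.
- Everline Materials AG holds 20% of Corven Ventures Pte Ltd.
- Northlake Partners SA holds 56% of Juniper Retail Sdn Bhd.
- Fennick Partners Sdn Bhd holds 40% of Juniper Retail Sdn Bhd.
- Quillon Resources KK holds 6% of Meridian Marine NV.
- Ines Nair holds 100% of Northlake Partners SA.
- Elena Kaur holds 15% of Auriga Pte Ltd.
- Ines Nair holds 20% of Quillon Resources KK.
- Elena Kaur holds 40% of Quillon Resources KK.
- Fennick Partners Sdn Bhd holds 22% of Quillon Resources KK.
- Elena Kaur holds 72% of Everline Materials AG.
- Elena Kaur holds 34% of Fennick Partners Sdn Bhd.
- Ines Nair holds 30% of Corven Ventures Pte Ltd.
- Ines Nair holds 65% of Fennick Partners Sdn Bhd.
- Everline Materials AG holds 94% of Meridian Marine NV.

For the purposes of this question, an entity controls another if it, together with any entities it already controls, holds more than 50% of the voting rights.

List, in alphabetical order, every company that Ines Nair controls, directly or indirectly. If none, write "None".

Ines holds 65% of Fennick, so Ines controls Fennick.
Ines holds 100% of Northlake, so Ines controls Northlake.
Fennick holds 100% of Ridgeback, so Ines controls Ridgeback.
Northlake and Fennick together hold 56% + 40% = 96% of Juniper, so Ines controls Juniper.
Juniper holds 85% of Auriga, so Ines controls Auriga.
No other company's threshold is met.

Auriga Pte Ltd, Fennick Partners Sdn Bhd, Juniper Retail Sdn Bhd, Northlake Partners SA, Ridgeback Resources plc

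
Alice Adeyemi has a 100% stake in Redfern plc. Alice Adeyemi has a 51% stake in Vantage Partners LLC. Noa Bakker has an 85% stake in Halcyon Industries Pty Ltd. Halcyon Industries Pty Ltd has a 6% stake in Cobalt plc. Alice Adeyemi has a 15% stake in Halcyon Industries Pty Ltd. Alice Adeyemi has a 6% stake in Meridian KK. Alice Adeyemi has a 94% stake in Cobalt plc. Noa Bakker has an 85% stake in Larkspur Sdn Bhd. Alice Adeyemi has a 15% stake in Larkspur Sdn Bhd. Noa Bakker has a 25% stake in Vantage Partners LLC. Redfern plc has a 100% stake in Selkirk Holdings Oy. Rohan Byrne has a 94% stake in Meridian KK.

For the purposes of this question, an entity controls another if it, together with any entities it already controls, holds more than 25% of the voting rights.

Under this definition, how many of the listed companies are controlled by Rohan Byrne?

Rohan holds 94% of Meridian, so Rohan controls Meridian.
No other company's threshold is met.
Rohan controls 1 company.

1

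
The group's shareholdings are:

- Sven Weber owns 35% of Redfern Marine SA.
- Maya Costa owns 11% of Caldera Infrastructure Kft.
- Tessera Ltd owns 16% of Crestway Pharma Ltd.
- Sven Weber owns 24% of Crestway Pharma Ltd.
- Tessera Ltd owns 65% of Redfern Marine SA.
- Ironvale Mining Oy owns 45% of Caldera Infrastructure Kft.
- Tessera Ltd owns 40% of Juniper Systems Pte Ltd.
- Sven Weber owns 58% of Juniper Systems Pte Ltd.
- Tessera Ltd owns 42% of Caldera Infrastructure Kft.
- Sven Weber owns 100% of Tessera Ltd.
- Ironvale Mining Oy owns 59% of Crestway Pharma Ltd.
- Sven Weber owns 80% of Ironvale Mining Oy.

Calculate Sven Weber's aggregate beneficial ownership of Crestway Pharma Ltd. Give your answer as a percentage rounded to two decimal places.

Sven reaches Crestway along 3 paths.
Via Tessera: 100% × 16% = 16%.
Via Ironvale: 80% × 59% = 47.2%.
Direct stake: 24% = 24%.
Total: 16% + 47.2% + 24% = 87.2%.
Rounded: 87.20%.

87.20%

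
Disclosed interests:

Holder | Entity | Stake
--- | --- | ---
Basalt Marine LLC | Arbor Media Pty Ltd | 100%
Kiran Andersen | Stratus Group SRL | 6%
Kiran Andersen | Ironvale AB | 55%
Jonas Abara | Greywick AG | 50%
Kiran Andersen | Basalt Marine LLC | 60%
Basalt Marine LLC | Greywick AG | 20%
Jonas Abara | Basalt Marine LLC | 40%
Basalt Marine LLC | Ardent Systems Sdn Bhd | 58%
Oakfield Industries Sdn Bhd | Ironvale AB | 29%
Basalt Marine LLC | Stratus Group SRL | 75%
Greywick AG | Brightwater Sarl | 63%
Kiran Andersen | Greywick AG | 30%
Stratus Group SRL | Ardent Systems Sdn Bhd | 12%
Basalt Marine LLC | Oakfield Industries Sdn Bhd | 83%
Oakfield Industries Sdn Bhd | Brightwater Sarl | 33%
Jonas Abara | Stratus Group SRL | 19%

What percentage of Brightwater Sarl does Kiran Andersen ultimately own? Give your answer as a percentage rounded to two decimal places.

42.89%

Kiran reaches Brightwater along 3 paths.
Via Greywick: 30% × 63% = 18.9%.
Via Basalt → Greywick: 60% × 20% × 63% = 7.56%.
Via Basalt → Oakfield: 60% × 83% × 33% = 16.434%.
Total: 18.9% + 7.56% + 16.434% = 42.894%.
Rounded: 42.89%.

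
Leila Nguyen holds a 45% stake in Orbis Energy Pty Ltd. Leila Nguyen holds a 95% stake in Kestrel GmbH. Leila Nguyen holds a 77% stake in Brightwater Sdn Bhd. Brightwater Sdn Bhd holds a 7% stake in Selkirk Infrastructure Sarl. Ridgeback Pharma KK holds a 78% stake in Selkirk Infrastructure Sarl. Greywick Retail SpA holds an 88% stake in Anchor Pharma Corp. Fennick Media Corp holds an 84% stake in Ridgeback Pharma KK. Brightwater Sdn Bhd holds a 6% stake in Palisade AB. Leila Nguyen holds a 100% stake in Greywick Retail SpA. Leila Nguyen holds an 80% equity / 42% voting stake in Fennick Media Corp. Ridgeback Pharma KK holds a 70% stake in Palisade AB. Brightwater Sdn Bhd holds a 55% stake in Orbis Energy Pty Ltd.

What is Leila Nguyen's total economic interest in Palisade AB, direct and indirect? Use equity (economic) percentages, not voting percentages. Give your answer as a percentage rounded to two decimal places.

51.66%

Leila reaches Palisade along 2 paths.
Via Fennick → Ridgeback: 80% × 84% × 70% = 47.04%.
Via Brightwater: 77% × 6% = 4.62%.
Total: 47.04% + 4.62% = 51.66%.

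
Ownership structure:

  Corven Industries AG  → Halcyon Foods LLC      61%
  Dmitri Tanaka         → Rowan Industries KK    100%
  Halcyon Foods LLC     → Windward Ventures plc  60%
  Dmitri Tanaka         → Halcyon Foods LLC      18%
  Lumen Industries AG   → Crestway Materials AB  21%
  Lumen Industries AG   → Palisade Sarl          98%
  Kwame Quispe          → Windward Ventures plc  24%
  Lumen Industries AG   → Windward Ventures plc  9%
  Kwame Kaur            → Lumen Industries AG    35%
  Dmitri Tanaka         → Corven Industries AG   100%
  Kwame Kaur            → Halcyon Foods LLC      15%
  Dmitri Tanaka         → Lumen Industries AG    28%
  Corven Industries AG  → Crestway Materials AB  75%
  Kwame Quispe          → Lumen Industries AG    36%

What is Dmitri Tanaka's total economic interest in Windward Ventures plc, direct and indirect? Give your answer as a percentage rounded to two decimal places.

49.92%

Dmitri reaches Windward along 3 paths.
Via Lumen: 28% × 9% = 2.52%.
Via Halcyon: 18% × 60% = 10.8%.
Via Corven → Halcyon: 100% × 61% × 60% = 36.6%.
Total: 2.52% + 10.8% + 36.6% = 49.92%.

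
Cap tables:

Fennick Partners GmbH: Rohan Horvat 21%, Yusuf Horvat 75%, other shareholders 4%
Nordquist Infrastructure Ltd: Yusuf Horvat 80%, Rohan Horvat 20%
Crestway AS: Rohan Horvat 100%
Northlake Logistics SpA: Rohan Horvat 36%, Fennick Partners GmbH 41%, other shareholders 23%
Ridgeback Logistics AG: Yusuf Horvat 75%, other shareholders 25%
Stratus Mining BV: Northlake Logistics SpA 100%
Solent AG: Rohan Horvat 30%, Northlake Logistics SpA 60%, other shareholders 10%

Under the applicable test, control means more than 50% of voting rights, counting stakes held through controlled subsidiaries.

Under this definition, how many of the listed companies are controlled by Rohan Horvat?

1

Rohan holds 100% of Crestway, so Rohan controls Crestway.
No other company's threshold is met.
Rohan controls 1 company.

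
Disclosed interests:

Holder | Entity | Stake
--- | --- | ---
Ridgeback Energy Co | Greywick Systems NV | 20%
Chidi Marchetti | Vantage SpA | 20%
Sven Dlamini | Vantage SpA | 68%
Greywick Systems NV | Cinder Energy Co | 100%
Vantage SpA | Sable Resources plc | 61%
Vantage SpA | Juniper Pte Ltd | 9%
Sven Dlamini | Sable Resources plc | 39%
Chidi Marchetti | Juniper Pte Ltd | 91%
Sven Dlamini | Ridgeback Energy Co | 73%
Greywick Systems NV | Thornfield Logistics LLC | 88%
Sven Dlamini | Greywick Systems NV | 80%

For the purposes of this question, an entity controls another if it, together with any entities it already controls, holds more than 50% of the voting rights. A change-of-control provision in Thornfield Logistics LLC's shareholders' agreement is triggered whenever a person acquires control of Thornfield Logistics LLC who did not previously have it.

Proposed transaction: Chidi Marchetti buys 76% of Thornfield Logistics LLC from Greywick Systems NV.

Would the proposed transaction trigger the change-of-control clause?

Yes

The purchase adds only to Chidi's holdings (Greywick's stake shrinks), so Chidi is the only person who could newly come to control Thornfield.
Chidi holds 91% of Juniper, so Chidi controls Juniper.
Neither Chidi nor any entity Chidi controls holds any voting interest in Thornfield.
So before the transaction, Chidi does not control Thornfield.
After the purchase, Chidi holds 76% of Thornfield directly, and Greywick's stake falls to 12%.
Chidi holds 76% of Thornfield, so Chidi controls Thornfield.
Chidi did not control Thornfield before and does after, so the clause is triggered.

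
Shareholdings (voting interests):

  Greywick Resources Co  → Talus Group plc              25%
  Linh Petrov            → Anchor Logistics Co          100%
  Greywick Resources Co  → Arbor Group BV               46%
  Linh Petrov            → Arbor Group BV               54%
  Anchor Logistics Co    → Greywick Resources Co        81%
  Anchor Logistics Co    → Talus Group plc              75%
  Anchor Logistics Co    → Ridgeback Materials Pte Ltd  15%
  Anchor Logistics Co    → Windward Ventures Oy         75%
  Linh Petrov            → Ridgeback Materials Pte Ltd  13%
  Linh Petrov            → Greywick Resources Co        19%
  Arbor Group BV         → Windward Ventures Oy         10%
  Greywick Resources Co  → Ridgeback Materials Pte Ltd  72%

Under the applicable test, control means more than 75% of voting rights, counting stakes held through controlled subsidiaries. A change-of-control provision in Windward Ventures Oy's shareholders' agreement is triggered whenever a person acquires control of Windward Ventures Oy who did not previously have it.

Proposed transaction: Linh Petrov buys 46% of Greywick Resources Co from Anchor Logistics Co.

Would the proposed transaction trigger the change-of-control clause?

No

The purchase adds only to Linh's holdings (Anchor's stake shrinks), so Linh is the only person who could newly come to control Windward.
Linh holds 100% of Anchor, so Linh controls Anchor.
Linh and Anchor together hold 19% + 81% = 100% of Greywick, so Linh controls Greywick.
Linh and Greywick together hold 54% + 46% = 100% of Arbor, so Linh controls Arbor.
Anchor and Arbor together hold 75% + 10% = 85% of Windward, so Linh controls Windward.
So Linh already controls Windward before the transaction.
After the purchase, Linh's direct stake in Greywick rises to 19% + 46% = 65%, and Anchor's stake falls to 35%.
Linh controlled Windward already, so this is not a new person acquiring control; every other person's position is unchanged or reduced.
No new person acquires control, so the clause is not triggered.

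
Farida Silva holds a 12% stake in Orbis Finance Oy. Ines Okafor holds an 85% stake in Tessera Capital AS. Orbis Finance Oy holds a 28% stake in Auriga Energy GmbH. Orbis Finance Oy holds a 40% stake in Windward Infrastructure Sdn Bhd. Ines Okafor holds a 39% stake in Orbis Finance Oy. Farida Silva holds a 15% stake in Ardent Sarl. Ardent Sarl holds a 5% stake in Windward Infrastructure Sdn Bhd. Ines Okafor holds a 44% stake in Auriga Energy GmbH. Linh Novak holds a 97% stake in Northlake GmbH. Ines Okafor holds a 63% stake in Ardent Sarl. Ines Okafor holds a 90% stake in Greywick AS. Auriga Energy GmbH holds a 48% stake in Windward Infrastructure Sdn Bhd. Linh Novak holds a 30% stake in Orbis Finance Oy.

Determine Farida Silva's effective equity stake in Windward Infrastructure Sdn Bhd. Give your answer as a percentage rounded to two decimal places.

7.16%

Farida reaches Windward along 3 paths.
Via Orbis → Auriga: 12% × 28% × 48% = 1.6128%.
Via Orbis: 12% × 40% = 4.8%.
Via Ardent: 15% × 5% = 0.75%.
Total: 1.6128% + 4.8% + 0.75% = 7.1628%.
Rounded: 7.16%.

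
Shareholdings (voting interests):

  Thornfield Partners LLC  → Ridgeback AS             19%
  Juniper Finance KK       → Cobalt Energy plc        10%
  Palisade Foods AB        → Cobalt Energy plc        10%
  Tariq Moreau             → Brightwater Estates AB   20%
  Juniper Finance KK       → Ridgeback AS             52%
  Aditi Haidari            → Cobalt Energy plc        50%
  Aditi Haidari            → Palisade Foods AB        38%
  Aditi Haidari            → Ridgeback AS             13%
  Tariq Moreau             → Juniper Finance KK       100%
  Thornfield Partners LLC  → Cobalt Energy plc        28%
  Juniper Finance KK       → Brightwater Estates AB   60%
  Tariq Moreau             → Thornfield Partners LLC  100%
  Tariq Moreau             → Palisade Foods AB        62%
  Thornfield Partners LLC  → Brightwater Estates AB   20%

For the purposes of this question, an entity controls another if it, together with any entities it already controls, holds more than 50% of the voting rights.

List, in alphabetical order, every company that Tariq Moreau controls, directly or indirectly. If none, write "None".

Tariq holds 100% of Juniper, so Tariq controls Juniper.
Tariq holds 100% of Thornfield, so Tariq controls Thornfield.
Tariq holds 62% of Palisade, so Tariq controls Palisade.
Thornfield and Juniper together hold 19% + 52% = 71% of Ridgeback, so Tariq controls Ridgeback.
Thornfield and Juniper and Tariq together hold 20% + 60% + 20% = 100% of Brightwater, so Tariq controls Brightwater.
No other company's threshold is met.

Brightwater Estates AB, Juniper Finance KK, Palisade Foods AB, Ridgeback AS, Thornfield Partners LLC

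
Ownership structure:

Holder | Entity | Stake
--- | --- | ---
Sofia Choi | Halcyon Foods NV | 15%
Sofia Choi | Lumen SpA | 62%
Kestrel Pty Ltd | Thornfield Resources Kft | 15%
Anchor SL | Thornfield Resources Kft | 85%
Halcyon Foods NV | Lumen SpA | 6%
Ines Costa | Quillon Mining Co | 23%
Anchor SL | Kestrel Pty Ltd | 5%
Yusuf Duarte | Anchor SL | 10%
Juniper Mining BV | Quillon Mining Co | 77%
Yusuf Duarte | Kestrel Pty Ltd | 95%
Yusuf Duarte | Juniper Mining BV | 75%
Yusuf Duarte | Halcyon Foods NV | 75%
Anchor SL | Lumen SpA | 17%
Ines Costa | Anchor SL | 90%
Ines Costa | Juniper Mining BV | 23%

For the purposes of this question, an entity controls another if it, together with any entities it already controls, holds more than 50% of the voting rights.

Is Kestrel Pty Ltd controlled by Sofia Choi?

Sofia holds 62% of Lumen, so Sofia controls Lumen.
Neither Sofia nor any entity Sofia controls holds any voting interest in Kestrel.
So Sofia does not control Kestrel.

No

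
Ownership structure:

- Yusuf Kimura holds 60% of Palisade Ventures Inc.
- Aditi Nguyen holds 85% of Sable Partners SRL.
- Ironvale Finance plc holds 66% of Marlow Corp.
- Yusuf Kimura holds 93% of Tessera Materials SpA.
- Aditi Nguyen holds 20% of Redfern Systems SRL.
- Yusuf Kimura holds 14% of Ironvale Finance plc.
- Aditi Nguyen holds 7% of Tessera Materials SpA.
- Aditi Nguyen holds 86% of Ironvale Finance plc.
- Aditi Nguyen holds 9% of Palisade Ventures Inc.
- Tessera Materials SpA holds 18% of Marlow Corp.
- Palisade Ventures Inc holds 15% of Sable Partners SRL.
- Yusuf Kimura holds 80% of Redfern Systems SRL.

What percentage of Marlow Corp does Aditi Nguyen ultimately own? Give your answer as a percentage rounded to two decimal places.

Aditi reaches Marlow along 2 paths.
Via Tessera: 7% × 18% = 1.26%.
Via Ironvale: 86% × 66% = 56.76%.
Total: 1.26% + 56.76% = 58.02%.

58.02%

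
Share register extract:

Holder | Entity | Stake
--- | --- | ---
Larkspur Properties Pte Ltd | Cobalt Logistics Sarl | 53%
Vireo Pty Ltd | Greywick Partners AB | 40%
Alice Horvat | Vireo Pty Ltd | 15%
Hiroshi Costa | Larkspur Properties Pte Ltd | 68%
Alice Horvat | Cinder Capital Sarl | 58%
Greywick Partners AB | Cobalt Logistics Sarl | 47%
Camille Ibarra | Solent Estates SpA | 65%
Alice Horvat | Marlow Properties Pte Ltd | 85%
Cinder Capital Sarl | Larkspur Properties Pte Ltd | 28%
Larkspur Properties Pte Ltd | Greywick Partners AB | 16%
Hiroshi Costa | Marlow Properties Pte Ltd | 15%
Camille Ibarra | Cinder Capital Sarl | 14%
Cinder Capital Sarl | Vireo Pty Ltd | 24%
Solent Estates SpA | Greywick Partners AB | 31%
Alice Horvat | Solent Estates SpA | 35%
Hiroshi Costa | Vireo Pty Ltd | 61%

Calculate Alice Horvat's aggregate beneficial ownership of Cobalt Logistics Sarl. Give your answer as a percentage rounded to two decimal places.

20.36%

Alice reaches Cobalt along 5 paths.
Via Cinder → Larkspur: 58% × 28% × 53% = 8.6072%.
Via Solent → Greywick: 35% × 31% × 47% = 5.0995%.
Via Cinder → Larkspur → Greywick: 58% × 28% × 16% × 47% = 1.221248%.
Via Vireo → Greywick: 15% × 40% × 47% = 2.82%.
Via Cinder → Vireo → Greywick: 58% × 24% × 40% × 47% = 2.61696%.
Total: 8.6072% + 5.0995% + 1.221248% + 2.82% + 2.61696% = 20.364908%.
Rounded: 20.36%.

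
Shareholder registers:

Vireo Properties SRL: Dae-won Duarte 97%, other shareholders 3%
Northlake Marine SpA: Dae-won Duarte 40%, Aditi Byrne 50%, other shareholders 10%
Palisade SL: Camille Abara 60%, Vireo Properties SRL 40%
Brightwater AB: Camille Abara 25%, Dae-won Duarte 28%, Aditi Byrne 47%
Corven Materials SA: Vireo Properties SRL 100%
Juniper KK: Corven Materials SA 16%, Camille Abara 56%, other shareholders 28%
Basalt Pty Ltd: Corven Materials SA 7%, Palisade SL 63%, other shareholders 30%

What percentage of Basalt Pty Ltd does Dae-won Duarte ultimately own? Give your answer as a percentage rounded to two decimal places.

31.23%

Dae-won reaches Basalt along 2 paths.
Via Vireo → Corven: 97% × 100% × 7% = 6.79%.
Via Vireo → Palisade: 97% × 40% × 63% = 24.444%.
Total: 6.79% + 24.444% = 31.234%.
Rounded: 31.23%.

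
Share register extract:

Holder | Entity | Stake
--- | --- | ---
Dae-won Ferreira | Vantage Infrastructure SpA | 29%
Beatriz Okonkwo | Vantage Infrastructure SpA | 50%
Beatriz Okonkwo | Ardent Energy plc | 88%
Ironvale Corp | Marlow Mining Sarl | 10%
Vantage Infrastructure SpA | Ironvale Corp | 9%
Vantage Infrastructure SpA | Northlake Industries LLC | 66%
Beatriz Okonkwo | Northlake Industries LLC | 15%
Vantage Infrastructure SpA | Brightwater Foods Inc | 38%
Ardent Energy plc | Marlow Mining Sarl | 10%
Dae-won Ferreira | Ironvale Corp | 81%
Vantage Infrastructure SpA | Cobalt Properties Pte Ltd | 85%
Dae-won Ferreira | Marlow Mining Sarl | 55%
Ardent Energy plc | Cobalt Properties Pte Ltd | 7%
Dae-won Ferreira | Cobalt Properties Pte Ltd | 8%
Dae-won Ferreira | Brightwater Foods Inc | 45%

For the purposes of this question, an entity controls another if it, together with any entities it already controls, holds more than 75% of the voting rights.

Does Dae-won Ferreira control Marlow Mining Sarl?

No

Dae-won holds 81% of Ironvale, so Dae-won controls Ironvale.
In Marlow, Dae-won's side holds only 55% + 10% = 65%, not > 75%.
So Dae-won does not control Marlow.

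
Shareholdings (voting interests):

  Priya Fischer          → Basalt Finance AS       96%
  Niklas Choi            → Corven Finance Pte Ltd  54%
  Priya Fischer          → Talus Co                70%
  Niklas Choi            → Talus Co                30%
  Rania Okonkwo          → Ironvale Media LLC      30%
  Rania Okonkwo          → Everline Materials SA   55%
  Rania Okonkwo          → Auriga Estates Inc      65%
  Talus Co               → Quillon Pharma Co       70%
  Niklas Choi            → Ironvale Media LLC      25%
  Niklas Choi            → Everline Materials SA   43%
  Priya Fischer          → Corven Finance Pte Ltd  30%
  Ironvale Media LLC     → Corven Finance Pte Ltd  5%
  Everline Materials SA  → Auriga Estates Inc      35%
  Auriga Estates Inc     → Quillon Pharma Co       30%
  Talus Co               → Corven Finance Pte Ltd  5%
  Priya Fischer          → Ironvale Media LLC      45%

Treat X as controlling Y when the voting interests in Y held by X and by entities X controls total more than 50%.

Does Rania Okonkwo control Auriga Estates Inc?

Rania holds 55% of Everline, so Rania controls Everline.
Everline and Rania together hold 35% + 65% = 100% of Auriga, so Rania controls Auriga.

Yes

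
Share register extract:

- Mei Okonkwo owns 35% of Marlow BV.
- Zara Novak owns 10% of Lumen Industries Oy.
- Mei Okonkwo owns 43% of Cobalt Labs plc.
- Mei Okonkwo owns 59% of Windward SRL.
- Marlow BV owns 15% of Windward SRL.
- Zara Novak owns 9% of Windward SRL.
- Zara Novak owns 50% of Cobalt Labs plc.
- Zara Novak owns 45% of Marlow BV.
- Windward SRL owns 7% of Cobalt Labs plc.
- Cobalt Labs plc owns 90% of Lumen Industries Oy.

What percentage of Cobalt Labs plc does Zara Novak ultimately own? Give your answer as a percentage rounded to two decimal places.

Zara reaches Cobalt along 3 paths.
Via Marlow → Windward: 45% × 15% × 7% = 0.4725%.
Via Windward: 9% × 7% = 0.63%.
Direct stake: 50% = 50%.
Total: 0.4725% + 0.63% + 50% = 51.1025%.
Rounded: 51.10%.

51.10%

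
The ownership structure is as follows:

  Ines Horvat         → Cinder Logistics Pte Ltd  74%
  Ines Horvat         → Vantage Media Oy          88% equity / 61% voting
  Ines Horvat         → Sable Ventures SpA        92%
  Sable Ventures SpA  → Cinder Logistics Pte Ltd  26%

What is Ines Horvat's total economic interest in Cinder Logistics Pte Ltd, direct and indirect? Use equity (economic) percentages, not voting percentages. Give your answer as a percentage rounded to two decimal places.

97.92%

Ines reaches Cinder along 2 paths.
Via Sable: 92% × 26% = 23.92%.
Direct stake: 74% = 74%.
Total: 23.92% + 74% = 97.92%.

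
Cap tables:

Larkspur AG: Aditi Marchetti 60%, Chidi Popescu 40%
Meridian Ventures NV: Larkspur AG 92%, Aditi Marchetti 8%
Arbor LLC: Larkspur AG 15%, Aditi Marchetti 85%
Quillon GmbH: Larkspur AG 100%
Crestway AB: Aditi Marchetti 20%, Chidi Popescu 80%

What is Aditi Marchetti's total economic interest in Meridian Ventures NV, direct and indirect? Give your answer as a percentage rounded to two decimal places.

Aditi reaches Meridian along 2 paths.
Via Larkspur: 60% × 92% = 55.2%.
Direct stake: 8% = 8%.
Total: 55.2% + 8% = 63.2%.
Rounded: 63.20%.

63.20%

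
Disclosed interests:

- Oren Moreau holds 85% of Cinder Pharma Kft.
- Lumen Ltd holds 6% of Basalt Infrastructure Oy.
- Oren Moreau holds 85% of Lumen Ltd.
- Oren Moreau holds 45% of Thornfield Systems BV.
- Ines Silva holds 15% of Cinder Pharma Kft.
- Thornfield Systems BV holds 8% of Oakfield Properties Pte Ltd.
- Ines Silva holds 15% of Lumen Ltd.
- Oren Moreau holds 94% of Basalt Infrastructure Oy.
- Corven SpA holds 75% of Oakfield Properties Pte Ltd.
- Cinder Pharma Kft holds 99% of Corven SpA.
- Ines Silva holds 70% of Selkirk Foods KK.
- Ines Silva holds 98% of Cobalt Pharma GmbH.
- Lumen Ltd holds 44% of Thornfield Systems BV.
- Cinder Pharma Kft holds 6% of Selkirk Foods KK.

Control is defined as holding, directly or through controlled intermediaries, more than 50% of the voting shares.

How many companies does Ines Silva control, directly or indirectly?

2

Ines holds 70% of Selkirk, so Ines controls Selkirk.
Ines holds 98% of Cobalt, so Ines controls Cobalt.
No other company's threshold is met.
Ines controls 2 companies.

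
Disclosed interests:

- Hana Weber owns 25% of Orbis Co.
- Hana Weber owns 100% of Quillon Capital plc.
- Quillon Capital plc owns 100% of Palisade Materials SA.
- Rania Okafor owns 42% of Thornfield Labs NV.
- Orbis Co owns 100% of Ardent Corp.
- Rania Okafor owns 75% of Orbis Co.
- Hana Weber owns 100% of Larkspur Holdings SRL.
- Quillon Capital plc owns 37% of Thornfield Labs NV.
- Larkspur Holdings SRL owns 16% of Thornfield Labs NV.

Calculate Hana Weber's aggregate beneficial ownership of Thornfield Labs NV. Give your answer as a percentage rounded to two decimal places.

53.00%

Hana reaches Thornfield along 2 paths.
Via Larkspur: 100% × 16% = 16%.
Via Quillon: 100% × 37% = 37%.
Total: 16% + 37% = 53%.
Rounded: 53.00%.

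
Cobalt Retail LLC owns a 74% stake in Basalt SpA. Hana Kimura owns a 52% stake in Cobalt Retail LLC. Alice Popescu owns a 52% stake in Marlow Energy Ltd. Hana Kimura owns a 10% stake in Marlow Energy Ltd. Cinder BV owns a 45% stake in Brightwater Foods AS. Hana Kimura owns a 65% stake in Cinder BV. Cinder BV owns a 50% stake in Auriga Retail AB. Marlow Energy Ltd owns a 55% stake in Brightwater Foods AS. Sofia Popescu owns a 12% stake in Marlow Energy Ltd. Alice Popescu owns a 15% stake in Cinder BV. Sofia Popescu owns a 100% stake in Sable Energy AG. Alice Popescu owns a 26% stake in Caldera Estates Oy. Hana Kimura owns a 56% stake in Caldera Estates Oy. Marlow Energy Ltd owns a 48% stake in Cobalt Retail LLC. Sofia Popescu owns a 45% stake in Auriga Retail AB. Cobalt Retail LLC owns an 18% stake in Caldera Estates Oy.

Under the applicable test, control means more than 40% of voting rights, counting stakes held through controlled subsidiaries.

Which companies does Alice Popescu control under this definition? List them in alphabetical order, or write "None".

Basalt SpA, Brightwater Foods AS, Caldera Estates Oy, Cobalt Retail LLC, Marlow Energy Ltd

Alice holds 52% of Marlow, so Alice controls Marlow.
Marlow holds 48% of Cobalt, so Alice controls Cobalt.
Cobalt holds 74% of Basalt, so Alice controls Basalt.
Marlow holds 55% of Brightwater, so Alice controls Brightwater.
Alice and Cobalt together hold 26% + 18% = 44% of Caldera, so Alice controls Caldera.
No other company's threshold is met.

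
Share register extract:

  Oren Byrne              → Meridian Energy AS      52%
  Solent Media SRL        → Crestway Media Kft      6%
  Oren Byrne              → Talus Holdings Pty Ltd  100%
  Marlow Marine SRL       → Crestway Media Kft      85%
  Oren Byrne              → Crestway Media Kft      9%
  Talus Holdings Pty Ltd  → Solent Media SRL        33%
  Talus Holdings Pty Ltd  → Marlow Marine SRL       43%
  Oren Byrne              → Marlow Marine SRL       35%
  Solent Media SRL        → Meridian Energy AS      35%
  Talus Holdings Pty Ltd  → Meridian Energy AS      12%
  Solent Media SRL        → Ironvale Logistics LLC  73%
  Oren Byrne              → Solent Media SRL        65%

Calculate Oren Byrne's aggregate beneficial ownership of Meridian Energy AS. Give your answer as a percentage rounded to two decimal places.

98.30%

Oren reaches Meridian along 4 paths.
Via Talus: 100% × 12% = 12%.
Via Talus → Solent: 100% × 33% × 35% = 11.55%.
Via Solent: 65% × 35% = 22.75%.
Direct stake: 52% = 52%.
Total: 12% + 11.55% + 22.75% + 52% = 98.3%.
Rounded: 98.30%.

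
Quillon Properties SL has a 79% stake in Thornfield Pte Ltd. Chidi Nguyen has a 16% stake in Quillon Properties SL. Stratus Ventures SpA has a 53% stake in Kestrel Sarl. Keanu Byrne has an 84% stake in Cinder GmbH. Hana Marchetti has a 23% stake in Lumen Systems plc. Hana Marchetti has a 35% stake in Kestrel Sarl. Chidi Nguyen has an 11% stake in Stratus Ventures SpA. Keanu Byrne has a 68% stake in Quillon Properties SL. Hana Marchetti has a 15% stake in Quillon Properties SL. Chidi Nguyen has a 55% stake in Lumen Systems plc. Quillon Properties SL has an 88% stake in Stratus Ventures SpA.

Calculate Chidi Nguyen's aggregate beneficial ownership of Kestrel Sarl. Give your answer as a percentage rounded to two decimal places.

13.29%

Chidi reaches Kestrel along 2 paths.
Via Stratus: 11% × 53% = 5.83%.
Via Quillon → Stratus: 16% × 88% × 53% = 7.4624%.
Total: 5.83% + 7.4624% = 13.2924%.
Rounded: 13.29%.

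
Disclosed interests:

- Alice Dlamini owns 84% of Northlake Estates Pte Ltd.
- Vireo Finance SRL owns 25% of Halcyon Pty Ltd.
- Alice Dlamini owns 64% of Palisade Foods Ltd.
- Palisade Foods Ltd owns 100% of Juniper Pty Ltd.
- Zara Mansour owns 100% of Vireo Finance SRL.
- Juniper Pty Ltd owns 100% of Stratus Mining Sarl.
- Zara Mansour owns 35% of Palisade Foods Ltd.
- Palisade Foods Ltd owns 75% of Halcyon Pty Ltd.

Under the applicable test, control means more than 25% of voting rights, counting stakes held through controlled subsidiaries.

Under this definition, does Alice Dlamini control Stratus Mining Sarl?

Alice holds 64% of Palisade, so Alice controls Palisade.
Palisade holds 100% of Juniper, so Alice controls Juniper.
Juniper holds 100% of Stratus, so Alice controls Stratus.

Yes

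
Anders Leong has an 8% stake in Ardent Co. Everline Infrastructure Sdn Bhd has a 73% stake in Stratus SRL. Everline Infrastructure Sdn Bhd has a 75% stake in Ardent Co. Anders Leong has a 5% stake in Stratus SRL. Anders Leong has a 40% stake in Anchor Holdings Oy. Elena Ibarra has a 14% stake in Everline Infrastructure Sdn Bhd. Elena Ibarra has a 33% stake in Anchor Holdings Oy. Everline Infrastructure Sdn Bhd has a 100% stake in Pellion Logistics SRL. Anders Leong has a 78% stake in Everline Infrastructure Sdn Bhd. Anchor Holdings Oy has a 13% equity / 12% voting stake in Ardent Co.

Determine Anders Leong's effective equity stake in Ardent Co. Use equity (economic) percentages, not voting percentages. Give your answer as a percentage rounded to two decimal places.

Anders reaches Ardent along 3 paths.
Via Anchor: 40% × 13% = 5.2%.
Via Everline: 78% × 75% = 58.5%.
Direct stake: 8% = 8%.
Total: 5.2% + 58.5% + 8% = 71.7%.
Rounded: 71.70%.

71.70%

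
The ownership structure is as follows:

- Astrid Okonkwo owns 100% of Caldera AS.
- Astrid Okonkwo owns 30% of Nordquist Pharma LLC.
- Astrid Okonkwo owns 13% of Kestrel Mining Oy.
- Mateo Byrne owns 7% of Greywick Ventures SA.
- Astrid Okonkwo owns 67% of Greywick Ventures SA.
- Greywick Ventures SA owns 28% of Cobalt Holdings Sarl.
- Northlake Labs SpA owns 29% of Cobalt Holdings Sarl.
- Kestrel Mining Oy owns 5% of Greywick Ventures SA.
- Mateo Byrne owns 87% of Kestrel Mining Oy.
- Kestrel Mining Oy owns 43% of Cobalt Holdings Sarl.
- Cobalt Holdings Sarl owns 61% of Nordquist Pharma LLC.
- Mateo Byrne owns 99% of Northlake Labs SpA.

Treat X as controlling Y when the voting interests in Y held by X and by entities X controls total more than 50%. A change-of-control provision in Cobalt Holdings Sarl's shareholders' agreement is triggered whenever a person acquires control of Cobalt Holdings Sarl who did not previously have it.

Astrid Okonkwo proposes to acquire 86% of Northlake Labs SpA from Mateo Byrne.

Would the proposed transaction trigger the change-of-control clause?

Yes

The purchase adds only to Astrid's holdings (Mateo's stake shrinks), so Astrid is the only person who could newly come to control Cobalt.
Astrid holds 67% of Greywick, so Astrid controls Greywick.
Astrid holds 100% of Caldera, so Astrid controls Caldera.
In Cobalt, Astrid's side holds only 28%, not > 50%.
So before the transaction, Astrid does not control Cobalt.
After the purchase, Astrid holds 86% of Northlake directly, and Mateo's stake falls to 13%.
Astrid holds 86% of Northlake, so Astrid controls Northlake.
Greywick and Northlake together hold 28% + 29% = 57% of Cobalt, so Astrid controls Cobalt.
Astrid did not control Cobalt before and does after, so the clause is triggered.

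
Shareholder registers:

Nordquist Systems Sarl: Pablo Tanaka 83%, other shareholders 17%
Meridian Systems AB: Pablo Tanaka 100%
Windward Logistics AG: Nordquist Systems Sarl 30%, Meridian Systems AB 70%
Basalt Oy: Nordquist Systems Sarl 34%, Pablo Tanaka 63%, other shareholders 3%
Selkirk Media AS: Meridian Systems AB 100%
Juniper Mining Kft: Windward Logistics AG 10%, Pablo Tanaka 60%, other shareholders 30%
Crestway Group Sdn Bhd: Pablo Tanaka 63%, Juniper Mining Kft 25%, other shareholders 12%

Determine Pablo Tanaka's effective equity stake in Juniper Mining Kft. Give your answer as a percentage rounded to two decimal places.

69.49%

Pablo reaches Juniper along 3 paths.
Via Nordquist → Windward: 83% × 30% × 10% = 2.49%.
Via Meridian → Windward: 100% × 70% × 10% = 7%.
Direct stake: 60% = 60%.
Total: 2.49% + 7% + 60% = 69.49%.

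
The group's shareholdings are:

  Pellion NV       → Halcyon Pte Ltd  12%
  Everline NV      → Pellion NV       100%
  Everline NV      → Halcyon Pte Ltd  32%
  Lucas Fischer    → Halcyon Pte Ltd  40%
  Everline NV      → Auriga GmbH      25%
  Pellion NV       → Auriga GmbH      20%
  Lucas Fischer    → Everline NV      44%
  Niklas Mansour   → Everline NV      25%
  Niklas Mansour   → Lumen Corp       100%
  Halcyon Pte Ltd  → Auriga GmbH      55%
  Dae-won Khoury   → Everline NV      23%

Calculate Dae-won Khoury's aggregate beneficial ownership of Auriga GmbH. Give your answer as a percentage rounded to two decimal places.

15.92%

Dae-won reaches Auriga along 4 paths.
Via Everline → Pellion: 23% × 100% × 20% = 4.6%.
Via Everline: 23% × 25% = 5.75%.
Via Everline → Pellion → Halcyon: 23% × 100% × 12% × 55% = 1.518%.
Via Everline → Halcyon: 23% × 32% × 55% = 4.048%.
Total: 4.6% + 5.75% + 1.518% + 4.048% = 15.916%.
Rounded: 15.92%.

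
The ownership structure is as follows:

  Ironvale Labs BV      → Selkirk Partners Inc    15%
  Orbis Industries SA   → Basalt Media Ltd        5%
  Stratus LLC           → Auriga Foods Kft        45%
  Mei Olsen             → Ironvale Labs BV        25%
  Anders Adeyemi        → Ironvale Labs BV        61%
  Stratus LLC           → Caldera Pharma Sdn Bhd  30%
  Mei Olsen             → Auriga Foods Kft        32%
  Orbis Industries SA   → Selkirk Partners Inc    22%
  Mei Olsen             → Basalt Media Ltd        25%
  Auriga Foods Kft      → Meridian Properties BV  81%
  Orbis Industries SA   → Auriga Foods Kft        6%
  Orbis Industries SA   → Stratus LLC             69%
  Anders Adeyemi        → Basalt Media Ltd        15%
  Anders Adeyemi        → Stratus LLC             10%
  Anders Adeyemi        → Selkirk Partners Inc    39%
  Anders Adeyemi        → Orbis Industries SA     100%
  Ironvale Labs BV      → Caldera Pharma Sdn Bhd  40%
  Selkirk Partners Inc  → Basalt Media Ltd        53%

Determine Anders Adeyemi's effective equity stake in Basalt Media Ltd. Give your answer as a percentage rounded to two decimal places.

Anders reaches Basalt along 5 paths.
Via Ironvale → Selkirk: 61% × 15% × 53% = 4.8495%.
Via Orbis → Selkirk: 100% × 22% × 53% = 11.66%.
Via Selkirk: 39% × 53% = 20.67%.
Direct stake: 15% = 15%.
Via Orbis: 100% × 5% = 5%.
Total: 4.8495% + 11.66% + 20.67% + 15% + 5% = 57.1795%.
Rounded: 57.18%.

57.18%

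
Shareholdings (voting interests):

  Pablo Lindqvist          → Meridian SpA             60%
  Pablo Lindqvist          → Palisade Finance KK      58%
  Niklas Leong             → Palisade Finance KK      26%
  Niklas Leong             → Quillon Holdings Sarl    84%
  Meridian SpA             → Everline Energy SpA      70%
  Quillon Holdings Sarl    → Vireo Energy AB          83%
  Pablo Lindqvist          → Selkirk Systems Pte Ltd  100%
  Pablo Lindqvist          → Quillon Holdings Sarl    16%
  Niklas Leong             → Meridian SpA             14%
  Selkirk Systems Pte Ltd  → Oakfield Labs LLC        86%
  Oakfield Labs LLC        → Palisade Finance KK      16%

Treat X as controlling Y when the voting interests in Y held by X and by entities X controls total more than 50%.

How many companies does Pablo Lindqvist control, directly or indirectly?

Pablo holds 100% of Selkirk, so Pablo controls Selkirk.
Pablo holds 60% of Meridian, so Pablo controls Meridian.
Selkirk holds 86% of Oakfield, so Pablo controls Oakfield.
Meridian holds 70% of Everline, so Pablo controls Everline.
Pablo and Oakfield together hold 58% + 16% = 74% of Palisade, so Pablo controls Palisade.
No other company's threshold is met.
Pablo controls 5 companies.

5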